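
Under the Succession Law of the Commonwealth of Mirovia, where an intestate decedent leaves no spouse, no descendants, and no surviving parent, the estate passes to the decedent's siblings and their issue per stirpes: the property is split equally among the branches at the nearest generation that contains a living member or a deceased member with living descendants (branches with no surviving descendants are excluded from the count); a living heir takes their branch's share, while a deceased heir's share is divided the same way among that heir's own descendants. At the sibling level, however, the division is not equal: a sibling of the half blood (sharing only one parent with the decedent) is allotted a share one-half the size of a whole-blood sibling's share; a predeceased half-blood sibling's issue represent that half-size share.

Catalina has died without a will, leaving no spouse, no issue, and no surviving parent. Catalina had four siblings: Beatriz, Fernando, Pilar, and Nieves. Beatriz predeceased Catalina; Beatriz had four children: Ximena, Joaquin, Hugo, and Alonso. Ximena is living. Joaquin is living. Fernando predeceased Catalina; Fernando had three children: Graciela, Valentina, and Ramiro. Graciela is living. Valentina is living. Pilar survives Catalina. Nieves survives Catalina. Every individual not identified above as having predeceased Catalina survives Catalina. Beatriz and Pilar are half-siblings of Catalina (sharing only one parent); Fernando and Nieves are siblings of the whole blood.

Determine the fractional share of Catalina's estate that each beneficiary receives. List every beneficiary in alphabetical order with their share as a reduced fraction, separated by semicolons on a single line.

Alonso 1/24; Graciela 1/9; Hugo 1/24; Joaquin 1/24; Nieves 1/3; Pilar 1/6; Ramiro 1/9; Valentina 1/9; Ximena 1/24

No spouse, descendants, or parent survives, so the estate passes to Catalina's siblings per stirpes.
Half-blood siblings count for one-half the weight of whole-blood siblings at the initial division.
Dividing 1 in proportion to weights (total weight 3): Beatriz (weight 1/2) → 1/6; Fernando (weight 1) → 1/3; Pilar (weight 1/2) → 1/6; Nieves (weight 1) → 1/3.
Beatriz predeceased; the 1/6 allotted to Beatriz's branch passes to Beatriz's issue by representation.
The 1/6 is divided into 4 equal shares of 1/24 among Ximena, Joaquin, Hugo, Alonso.
Ximena is living and takes 1/24.
Joaquin is living and takes 1/24.
Hugo is living and takes 1/24.
Alonso is living and takes 1/24.
Fernando predeceased; the 1/3 allotted to Fernando's branch passes to Fernando's issue by representation.
The 1/3 is divided into 3 equal shares of 1/9 among Graciela, Valentina, Ramiro.
Graciela is living and takes 1/9.
Valentina is living and takes 1/9.
Ramiro is living and takes 1/9.
Pilar is living and takes 1/6.
Nieves is living and takes 1/3.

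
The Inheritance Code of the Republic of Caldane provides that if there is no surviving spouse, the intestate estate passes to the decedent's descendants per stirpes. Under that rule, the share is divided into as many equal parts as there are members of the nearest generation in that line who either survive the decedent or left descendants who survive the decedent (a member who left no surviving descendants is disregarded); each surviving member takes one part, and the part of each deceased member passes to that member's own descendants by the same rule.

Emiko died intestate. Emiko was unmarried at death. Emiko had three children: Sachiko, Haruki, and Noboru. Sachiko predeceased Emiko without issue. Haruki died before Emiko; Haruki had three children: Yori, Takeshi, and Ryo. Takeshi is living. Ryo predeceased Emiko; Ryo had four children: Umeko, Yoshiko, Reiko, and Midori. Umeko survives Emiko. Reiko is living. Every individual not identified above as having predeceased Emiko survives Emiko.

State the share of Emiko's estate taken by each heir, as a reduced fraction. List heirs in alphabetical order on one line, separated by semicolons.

There is no surviving spouse, so the entire estate passes to Emiko's descendants per stirpes.
Sachiko left no surviving issue, so that branch lapses and is disregarded.
The estate is divided into 2 equal shares of 1/2 among Haruki, Noboru.
Haruki predeceased; the 1/2 allotted to Haruki's branch passes to Haruki's issue by representation.
The 1/2 is divided into 3 equal shares of 1/6 among Yori, Takeshi, Ryo.
Yori is living and takes 1/6.
Takeshi is living and takes 1/6.
Ryo predeceased; the 1/6 allotted to Ryo's branch passes to Ryo's issue by representation.
The 1/6 is divided into 4 equal shares of 1/24 among Umeko, Yoshiko, Reiko, Midori.
Umeko is living and takes 1/24.
Yoshiko is living and takes 1/24.
Reiko is living and takes 1/24.
Midori is living and takes 1/24.
Noboru is living and takes 1/2.

Midori 1/24; Noboru 1/2; Reiko 1/24; Takeshi 1/6; Umeko 1/24; Yori 1/6; Yoshiko 1/24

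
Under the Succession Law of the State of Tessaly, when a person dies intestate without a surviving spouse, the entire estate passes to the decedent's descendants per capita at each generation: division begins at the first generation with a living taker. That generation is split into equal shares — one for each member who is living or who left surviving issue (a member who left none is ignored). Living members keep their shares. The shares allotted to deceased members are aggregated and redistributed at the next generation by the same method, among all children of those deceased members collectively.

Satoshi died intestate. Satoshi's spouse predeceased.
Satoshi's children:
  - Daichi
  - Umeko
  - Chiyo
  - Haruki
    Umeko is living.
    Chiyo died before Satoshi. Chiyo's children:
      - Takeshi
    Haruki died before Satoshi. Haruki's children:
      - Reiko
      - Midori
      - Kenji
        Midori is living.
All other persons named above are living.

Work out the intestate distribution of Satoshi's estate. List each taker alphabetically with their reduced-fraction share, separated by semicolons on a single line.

There is no surviving spouse, so the entire estate passes to Satoshi's descendants per capita at each generation.
At generation 1 (Daichi, Umeko, Chiyo, Haruki) there are 4 shares of (1)/4 = 1/4 each.
Living: Daichi and Umeko — each takes 1/4.
Deceased: Chiyo and Haruki. Their combined 1/2 is pooled and carried to generation 2.
At generation 2 (Takeshi, Reiko, Midori, Kenji) there are 4 shares of (1/2)/4 = 1/8 each.
Living: Takeshi, Reiko, Midori, and Kenji — each takes 1/8.

Daichi 1/4; Kenji 1/8; Midori 1/8; Reiko 1/8; Takeshi 1/8; Umeko 1/4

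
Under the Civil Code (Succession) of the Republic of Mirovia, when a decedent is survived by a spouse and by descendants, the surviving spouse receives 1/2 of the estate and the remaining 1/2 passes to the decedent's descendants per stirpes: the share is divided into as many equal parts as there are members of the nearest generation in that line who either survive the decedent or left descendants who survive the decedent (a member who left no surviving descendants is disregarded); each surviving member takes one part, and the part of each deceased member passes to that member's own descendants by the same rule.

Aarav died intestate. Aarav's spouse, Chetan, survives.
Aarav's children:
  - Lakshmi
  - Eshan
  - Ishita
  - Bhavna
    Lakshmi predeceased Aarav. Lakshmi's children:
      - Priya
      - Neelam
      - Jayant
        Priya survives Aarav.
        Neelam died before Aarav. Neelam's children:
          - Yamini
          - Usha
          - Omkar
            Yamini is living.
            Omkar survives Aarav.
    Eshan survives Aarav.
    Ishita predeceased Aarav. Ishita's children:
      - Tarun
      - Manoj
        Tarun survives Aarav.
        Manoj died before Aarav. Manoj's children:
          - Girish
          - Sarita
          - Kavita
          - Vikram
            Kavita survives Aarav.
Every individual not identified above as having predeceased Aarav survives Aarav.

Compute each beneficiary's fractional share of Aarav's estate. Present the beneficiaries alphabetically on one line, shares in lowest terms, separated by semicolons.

Bhavna 1/8; Chetan 1/2; Eshan 1/8; Girish 1/64; Jayant 1/24; Kavita 1/64; Omkar 1/72; Priya 1/24; Sarita 1/64; Tarun 1/16; Usha 1/72; Vikram 1/64; Yamini 1/72

Chetan, as surviving spouse, takes 1/2.
The remaining 1/2 passes to Aarav's descendants per stirpes.
The 1/2 is divided into 4 equal shares of 1/8 among Lakshmi, Eshan, Ishita, Bhavna.
Lakshmi predeceased; the 1/8 allotted to Lakshmi's branch passes to Lakshmi's issue by representation.
The 1/8 is divided into 3 equal shares of 1/24 among Priya, Neelam, Jayant.
Priya is living and takes 1/24.
Neelam predeceased; the 1/24 allotted to Neelam's branch passes to Neelam's issue by representation.
The 1/24 is divided into 3 equal shares of 1/72 among Yamini, Usha, Omkar.
Yamini is living and takes 1/72.
Usha is living and takes 1/72.
Omkar is living and takes 1/72.
Jayant is living and takes 1/24.
Eshan is living and takes 1/8.
Ishita predeceased; the 1/8 allotted to Ishita's branch passes to Ishita's issue by representation.
The 1/8 is divided into 2 equal shares of 1/16 among Tarun, Manoj.
Tarun is living and takes 1/16.
Manoj predeceased; the 1/16 allotted to Manoj's branch passes to Manoj's issue by representation.
The 1/16 is divided into 4 equal shares of 1/64 among Girish, Sarita, Kavita, Vikram.
Girish is living and takes 1/64.
Sarita is living and takes 1/64.
Kavita is living and takes 1/64.
Vikram is living and takes 1/64.
Bhavna is living and takes 1/8.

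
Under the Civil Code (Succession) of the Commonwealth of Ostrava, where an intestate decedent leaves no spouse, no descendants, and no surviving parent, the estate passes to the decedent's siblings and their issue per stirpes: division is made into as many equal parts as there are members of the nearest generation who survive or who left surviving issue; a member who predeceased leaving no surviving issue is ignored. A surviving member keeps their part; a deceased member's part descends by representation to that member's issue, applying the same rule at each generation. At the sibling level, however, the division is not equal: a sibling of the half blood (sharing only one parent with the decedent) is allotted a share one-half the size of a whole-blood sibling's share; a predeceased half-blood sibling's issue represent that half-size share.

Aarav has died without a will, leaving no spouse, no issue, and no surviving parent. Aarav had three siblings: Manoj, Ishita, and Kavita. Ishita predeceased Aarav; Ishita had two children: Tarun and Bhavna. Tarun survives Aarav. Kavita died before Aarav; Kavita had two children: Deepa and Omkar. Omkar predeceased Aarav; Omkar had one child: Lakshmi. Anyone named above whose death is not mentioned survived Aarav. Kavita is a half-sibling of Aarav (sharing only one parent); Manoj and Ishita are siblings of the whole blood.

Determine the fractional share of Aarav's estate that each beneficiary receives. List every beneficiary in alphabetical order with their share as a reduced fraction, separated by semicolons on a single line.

No spouse, descendants, or parent survives, so the estate passes to Aarav's siblings per stirpes.
Half-blood siblings count for one-half the weight of whole-blood siblings at the initial division.
Dividing 1 in proportion to weights (total weight 5/2): Manoj (weight 1) → 2/5; Ishita (weight 1) → 2/5; Kavita (weight 1/2) → 1/5.
Manoj is living and takes 2/5.
Ishita predeceased; the 2/5 allotted to Ishita's branch passes to Ishita's issue by representation.
The 2/5 is divided into 2 equal shares of 1/5 among Tarun, Bhavna.
Tarun is living and takes 1/5.
Bhavna is living and takes 1/5.
Kavita predeceased; the 1/5 allotted to Kavita's branch passes to Kavita's issue by representation.
The 1/5 is divided into 2 equal shares of 1/10 among Deepa, Omkar.
Deepa is living and takes 1/10.
Omkar predeceased; the 1/10 allotted to Omkar's branch passes to Omkar's issue by representation.
Lakshmi is the sole taker at this level and receives the full 1/10.

Bhavna 1/5; Deepa 1/10; Lakshmi 1/10; Manoj 2/5; Tarun 1/5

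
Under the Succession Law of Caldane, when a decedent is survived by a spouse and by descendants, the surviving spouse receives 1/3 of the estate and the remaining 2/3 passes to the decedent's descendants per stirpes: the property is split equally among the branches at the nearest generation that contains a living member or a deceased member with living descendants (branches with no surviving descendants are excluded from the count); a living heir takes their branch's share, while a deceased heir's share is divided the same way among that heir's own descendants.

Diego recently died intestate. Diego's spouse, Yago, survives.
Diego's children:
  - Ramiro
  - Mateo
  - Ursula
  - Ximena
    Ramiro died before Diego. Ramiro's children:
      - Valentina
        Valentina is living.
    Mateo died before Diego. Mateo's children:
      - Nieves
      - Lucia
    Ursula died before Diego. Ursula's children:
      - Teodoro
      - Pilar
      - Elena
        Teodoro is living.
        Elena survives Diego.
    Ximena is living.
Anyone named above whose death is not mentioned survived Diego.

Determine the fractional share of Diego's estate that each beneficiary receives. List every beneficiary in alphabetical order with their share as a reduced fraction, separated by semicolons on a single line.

Yago, as surviving spouse, takes 1/3.
The remaining 2/3 passes to Diego's descendants per stirpes.
The 2/3 is divided into 4 equal shares of 1/6 among Ramiro, Mateo, Ursula, Ximena.
Ramiro predeceased; the 1/6 allotted to Ramiro's branch passes to Ramiro's issue by representation.
Valentina is the sole taker at this level and receives the full 1/6.
Mateo predeceased; the 1/6 allotted to Mateo's branch passes to Mateo's issue by representation.
The 1/6 is divided into 2 equal shares of 1/12 among Nieves, Lucia.
Nieves is living and takes 1/12.
Lucia is living and takes 1/12.
Ursula predeceased; the 1/6 allotted to Ursula's branch passes to Ursula's issue by representation.
The 1/6 is divided into 3 equal shares of 1/18 among Teodoro, Pilar, Elena.
Teodoro is living and takes 1/18.
Pilar is living and takes 1/18.
Elena is living and takes 1/18.
Ximena is living and takes 1/6.

Elena 1/18; Lucia 1/12; Nieves 1/12; Pilar 1/18; Teodoro 1/18; Valentina 1/6; Ximena 1/6; Yago 1/3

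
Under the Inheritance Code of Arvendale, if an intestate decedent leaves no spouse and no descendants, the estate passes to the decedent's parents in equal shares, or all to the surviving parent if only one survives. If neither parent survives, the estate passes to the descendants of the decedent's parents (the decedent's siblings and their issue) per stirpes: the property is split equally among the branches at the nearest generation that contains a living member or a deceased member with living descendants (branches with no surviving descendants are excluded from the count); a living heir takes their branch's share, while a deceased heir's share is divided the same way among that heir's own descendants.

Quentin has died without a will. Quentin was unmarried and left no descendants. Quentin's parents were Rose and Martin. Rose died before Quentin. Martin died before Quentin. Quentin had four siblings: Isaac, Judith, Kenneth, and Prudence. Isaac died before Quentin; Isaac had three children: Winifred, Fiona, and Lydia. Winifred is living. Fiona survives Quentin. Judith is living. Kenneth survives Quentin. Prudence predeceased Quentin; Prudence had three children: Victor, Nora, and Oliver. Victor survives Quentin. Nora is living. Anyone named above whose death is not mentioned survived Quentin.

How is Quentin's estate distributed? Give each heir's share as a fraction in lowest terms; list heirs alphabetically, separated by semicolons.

Fiona 1/12; Judith 1/4; Kenneth 1/4; Lydia 1/12; Nora 1/12; Oliver 1/12; Victor 1/12; Winifred 1/12

Neither parent survives and there are no descendants, so the estate passes to Quentin's siblings and their issue per stirpes.
The estate is divided into 4 equal shares of 1/4 among Isaac, Judith, Kenneth, Prudence.
Isaac predeceased; the 1/4 allotted to Isaac's branch passes to Isaac's issue by representation.
The 1/4 is divided into 3 equal shares of 1/12 among Winifred, Fiona, Lydia.
Winifred is living and takes 1/12.
Fiona is living and takes 1/12.
Lydia is living and takes 1/12.
Judith is living and takes 1/4.
Kenneth is living and takes 1/4.
Prudence predeceased; the 1/4 allotted to Prudence's branch passes to Prudence's issue by representation.
The 1/4 is divided into 3 equal shares of 1/12 among Victor, Nora, Oliver.
Victor is living and takes 1/12.
Nora is living and takes 1/12.
Oliver is living and takes 1/12.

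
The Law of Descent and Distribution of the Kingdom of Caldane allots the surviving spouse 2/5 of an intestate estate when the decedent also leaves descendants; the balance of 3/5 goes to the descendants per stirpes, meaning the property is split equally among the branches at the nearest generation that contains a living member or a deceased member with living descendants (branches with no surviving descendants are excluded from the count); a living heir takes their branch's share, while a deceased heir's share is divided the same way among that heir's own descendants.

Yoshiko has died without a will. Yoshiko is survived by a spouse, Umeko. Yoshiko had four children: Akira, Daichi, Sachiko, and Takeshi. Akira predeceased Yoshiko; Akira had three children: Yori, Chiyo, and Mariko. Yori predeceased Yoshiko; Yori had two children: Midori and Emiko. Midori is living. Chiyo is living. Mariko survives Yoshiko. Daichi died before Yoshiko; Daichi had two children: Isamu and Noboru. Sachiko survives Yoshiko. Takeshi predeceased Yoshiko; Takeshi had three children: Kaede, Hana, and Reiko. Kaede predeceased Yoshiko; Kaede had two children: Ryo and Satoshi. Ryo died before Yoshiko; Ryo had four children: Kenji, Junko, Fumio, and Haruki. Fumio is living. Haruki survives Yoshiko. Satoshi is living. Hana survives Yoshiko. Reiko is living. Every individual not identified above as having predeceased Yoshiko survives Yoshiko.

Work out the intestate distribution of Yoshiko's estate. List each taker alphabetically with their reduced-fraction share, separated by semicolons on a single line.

Chiyo 1/20; Emiko 1/40; Fumio 1/160; Hana 1/20; Haruki 1/160; Isamu 3/40; Junko 1/160; Kenji 1/160; Mariko 1/20; Midori 1/40; Noboru 3/40; Reiko 1/20; Sachiko 3/20; Satoshi 1/40; Umeko 2/5

Umeko, as surviving spouse, takes 2/5.
The remaining 3/5 passes to Yoshiko's descendants per stirpes.
The 3/5 is divided into 4 equal shares of 3/20 among Akira, Daichi, Sachiko, Takeshi.
Akira predeceased; the 3/20 allotted to Akira's branch passes to Akira's issue by representation.
The 3/20 is divided into 3 equal shares of 1/20 among Yori, Chiyo, Mariko.
Yori predeceased; the 1/20 allotted to Yori's branch passes to Yori's issue by representation.
The 1/20 is divided into 2 equal shares of 1/40 among Midori, Emiko.
Midori is living and takes 1/40.
Emiko is living and takes 1/40.
Chiyo is living and takes 1/20.
Mariko is living and takes 1/20.
Daichi predeceased; the 3/20 allotted to Daichi's branch passes to Daichi's issue by representation.
The 3/20 is divided into 2 equal shares of 3/40 among Isamu, Noboru.
Isamu is living and takes 3/40.
Noboru is living and takes 3/40.
Sachiko is living and takes 3/20.
Takeshi predeceased; the 3/20 allotted to Takeshi's branch passes to Takeshi's issue by representation.
The 3/20 is divided into 3 equal shares of 1/20 among Kaede, Hana, Reiko.
Kaede predeceased; the 1/20 allotted to Kaede's branch passes to Kaede's issue by representation.
The 1/20 is divided into 2 equal shares of 1/40 among Ryo, Satoshi.
Ryo predeceased; the 1/40 allotted to Ryo's branch passes to Ryo's issue by representation.
The 1/40 is divided into 4 equal shares of 1/160 among Kenji, Junko, Fumio, Haruki.
Kenji is living and takes 1/160.
Junko is living and takes 1/160.
Fumio is living and takes 1/160.
Haruki is living and takes 1/160.
Satoshi is living and takes 1/40.
Hana is living and takes 1/20.
Reiko is living and takes 1/20.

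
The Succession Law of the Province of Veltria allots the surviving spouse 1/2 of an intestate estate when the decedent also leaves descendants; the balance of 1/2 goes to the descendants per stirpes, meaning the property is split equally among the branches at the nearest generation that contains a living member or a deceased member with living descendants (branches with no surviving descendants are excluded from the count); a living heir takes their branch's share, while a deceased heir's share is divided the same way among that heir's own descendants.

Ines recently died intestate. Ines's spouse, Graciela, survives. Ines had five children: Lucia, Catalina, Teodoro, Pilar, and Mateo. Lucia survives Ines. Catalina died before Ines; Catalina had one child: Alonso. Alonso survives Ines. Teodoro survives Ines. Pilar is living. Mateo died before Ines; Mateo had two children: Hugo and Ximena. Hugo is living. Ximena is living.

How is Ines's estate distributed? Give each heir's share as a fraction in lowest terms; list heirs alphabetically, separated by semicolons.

Graciela, as surviving spouse, takes 1/2.
The remaining 1/2 passes to Ines's descendants per stirpes.
The 1/2 is divided into 5 equal shares of 1/10 among Lucia, Catalina, Teodoro, Pilar, Mateo.
Lucia is living and takes 1/10.
Catalina predeceased; the 1/10 allotted to Catalina's branch passes to Catalina's issue by representation.
Alonso is the sole taker at this level and receives the full 1/10.
Teodoro is living and takes 1/10.
Pilar is living and takes 1/10.
Mateo predeceased; the 1/10 allotted to Mateo's branch passes to Mateo's issue by representation.
The 1/10 is divided into 2 equal shares of 1/20 among Hugo, Ximena.
Hugo is living and takes 1/20.
Ximena is living and takes 1/20.

Alonso 1/10; Graciela 1/2; Hugo 1/20; Lucia 1/10; Pilar 1/10; Teodoro 1/10; Ximena 1/20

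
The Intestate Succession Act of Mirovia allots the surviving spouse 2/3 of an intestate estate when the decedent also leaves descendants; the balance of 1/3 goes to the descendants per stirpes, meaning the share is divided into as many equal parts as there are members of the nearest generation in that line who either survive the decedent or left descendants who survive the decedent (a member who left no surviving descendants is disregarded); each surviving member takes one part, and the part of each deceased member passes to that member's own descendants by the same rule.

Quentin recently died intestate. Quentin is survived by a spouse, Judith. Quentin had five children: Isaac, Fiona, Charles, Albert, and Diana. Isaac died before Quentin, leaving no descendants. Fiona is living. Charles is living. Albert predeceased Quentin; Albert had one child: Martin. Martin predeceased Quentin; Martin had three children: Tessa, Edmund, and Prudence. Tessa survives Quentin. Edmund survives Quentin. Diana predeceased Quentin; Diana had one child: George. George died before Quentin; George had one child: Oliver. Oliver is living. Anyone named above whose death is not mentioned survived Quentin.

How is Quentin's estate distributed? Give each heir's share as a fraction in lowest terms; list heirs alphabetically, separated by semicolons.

Judith, as surviving spouse, takes 2/3.
The remaining 1/3 passes to Quentin's descendants per stirpes.
Isaac left no surviving issue, so that branch lapses and is disregarded.
The 1/3 is divided into 4 equal shares of 1/12 among Fiona, Charles, Albert, Diana.
Fiona is living and takes 1/12.
Charles is living and takes 1/12.
Albert predeceased; the 1/12 allotted to Albert's branch passes to Albert's issue by representation.
Martin's line is the sole branch at this level, so the full 1/12 passes to Martin's issue by representation.
The 1/12 is divided into 3 equal shares of 1/36 among Tessa, Edmund, Prudence.
Tessa is living and takes 1/36.
Edmund is living and takes 1/36.
Prudence is living and takes 1/36.
Diana predeceased; the 1/12 allotted to Diana's branch passes to Diana's issue by representation.
George's line is the sole branch at this level, so the full 1/12 passes to George's issue by representation.
Oliver is the sole taker at this level and receives the full 1/12.

Charles 1/12; Edmund 1/36; Fiona 1/12; Judith 2/3; Oliver 1/12; Prudence 1/36; Tessa 1/36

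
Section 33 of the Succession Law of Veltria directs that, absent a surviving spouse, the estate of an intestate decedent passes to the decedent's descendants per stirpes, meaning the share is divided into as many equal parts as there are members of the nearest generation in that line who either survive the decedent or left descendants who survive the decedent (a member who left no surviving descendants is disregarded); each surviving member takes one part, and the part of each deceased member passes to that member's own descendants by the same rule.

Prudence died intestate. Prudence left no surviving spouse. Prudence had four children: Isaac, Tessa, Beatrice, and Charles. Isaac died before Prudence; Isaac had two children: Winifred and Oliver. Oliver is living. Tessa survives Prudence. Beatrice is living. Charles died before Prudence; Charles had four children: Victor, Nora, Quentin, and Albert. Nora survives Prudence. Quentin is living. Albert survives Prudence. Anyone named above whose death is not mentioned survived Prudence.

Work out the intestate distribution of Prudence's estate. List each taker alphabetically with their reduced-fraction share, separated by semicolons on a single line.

There is no surviving spouse, so the entire estate passes to Prudence's descendants per stirpes.
The estate is divided into 4 equal shares of 1/4 among Isaac, Tessa, Beatrice, Charles.
Isaac predeceased; the 1/4 allotted to Isaac's branch passes to Isaac's issue by representation.
The 1/4 is divided into 2 equal shares of 1/8 among Winifred, Oliver.
Winifred is living and takes 1/8.
Oliver is living and takes 1/8.
Tessa is living and takes 1/4.
Beatrice is living and takes 1/4.
Charles predeceased; the 1/4 allotted to Charles's branch passes to Charles's issue by representation.
The 1/4 is divided into 4 equal shares of 1/16 among Victor, Nora, Quentin, Albert.
Victor is living and takes 1/16.
Nora is living and takes 1/16.
Quentin is living and takes 1/16.
Albert is living and takes 1/16.

Albert 1/16; Beatrice 1/4; Nora 1/16; Oliver 1/8; Quentin 1/16; Tessa 1/4; Victor 1/16; Winifred 1/8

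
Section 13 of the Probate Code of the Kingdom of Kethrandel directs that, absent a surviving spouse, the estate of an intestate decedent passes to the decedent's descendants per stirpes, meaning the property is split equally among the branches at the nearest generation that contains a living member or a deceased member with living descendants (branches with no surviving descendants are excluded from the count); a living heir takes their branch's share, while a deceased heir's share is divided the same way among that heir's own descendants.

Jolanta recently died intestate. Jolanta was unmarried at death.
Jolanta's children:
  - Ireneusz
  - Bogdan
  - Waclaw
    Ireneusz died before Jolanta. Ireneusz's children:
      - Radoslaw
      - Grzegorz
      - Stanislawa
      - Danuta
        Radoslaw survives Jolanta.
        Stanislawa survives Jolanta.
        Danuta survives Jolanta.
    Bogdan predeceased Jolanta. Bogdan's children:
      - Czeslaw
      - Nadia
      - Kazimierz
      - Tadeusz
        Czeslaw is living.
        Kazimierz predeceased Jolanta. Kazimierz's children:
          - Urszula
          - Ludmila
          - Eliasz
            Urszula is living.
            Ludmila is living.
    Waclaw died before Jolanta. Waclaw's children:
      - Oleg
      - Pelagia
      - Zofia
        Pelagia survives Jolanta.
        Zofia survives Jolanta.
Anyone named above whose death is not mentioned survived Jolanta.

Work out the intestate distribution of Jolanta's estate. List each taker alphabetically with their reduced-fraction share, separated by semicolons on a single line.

Czeslaw 1/12; Danuta 1/12; Eliasz 1/36; Grzegorz 1/12; Ludmila 1/36; Nadia 1/12; Oleg 1/9; Pelagia 1/9; Radoslaw 1/12; Stanislawa 1/12; Tadeusz 1/12; Urszula 1/36; Zofia 1/9

There is no surviving spouse, so the entire estate passes to Jolanta's descendants per stirpes.
The estate is divided into 3 equal shares of 1/3 among Ireneusz, Bogdan, Waclaw.
Ireneusz predeceased; the 1/3 allotted to Ireneusz's branch passes to Ireneusz's issue by representation.
The 1/3 is divided into 4 equal shares of 1/12 among Radoslaw, Grzegorz, Stanislawa, Danuta.
Radoslaw is living and takes 1/12.
Grzegorz is living and takes 1/12.
Stanislawa is living and takes 1/12.
Danuta is living and takes 1/12.
Bogdan predeceased; the 1/3 allotted to Bogdan's branch passes to Bogdan's issue by representation.
The 1/3 is divided into 4 equal shares of 1/12 among Czeslaw, Nadia, Kazimierz, Tadeusz.
Czeslaw is living and takes 1/12.
Nadia is living and takes 1/12.
Kazimierz predeceased; the 1/12 allotted to Kazimierz's branch passes to Kazimierz's issue by representation.
The 1/12 is divided into 3 equal shares of 1/36 among Urszula, Ludmila, Eliasz.
Urszula is living and takes 1/36.
Ludmila is living and takes 1/36.
Eliasz is living and takes 1/36.
Tadeusz is living and takes 1/12.
Waclaw predeceased; the 1/3 allotted to Waclaw's branch passes to Waclaw's issue by representation.
The 1/3 is divided into 3 equal shares of 1/9 among Oleg, Pelagia, Zofia.
Oleg is living and takes 1/9.
Pelagia is living and takes 1/9.
Zofia is living and takes 1/9.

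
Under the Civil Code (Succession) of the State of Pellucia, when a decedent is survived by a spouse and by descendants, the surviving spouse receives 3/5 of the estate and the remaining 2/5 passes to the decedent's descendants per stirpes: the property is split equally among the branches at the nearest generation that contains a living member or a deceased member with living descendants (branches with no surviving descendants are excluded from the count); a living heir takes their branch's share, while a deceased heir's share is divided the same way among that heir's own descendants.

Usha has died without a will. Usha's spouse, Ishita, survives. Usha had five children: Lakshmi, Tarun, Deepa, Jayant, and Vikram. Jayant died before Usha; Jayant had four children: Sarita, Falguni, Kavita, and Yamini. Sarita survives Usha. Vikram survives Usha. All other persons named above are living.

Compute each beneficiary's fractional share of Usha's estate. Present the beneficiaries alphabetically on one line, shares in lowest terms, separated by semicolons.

Ishita, as surviving spouse, takes 3/5.
The remaining 2/5 passes to Usha's descendants per stirpes.
The 2/5 is divided into 5 equal shares of 2/25 among Lakshmi, Tarun, Deepa, Jayant, Vikram.
Lakshmi is living and takes 2/25.
Tarun is living and takes 2/25.
Deepa is living and takes 2/25.
Jayant predeceased; the 2/25 allotted to Jayant's branch passes to Jayant's issue by representation.
The 2/25 is divided into 4 equal shares of 1/50 among Sarita, Falguni, Kavita, Yamini.
Sarita is living and takes 1/50.
Falguni is living and takes 1/50.
Kavita is living and takes 1/50.
Yamini is living and takes 1/50.
Vikram is living and takes 2/25.

Deepa 2/25; Falguni 1/50; Ishita 3/5; Kavita 1/50; Lakshmi 2/25; Sarita 1/50; Tarun 2/25; Vikram 2/25; Yamini 1/50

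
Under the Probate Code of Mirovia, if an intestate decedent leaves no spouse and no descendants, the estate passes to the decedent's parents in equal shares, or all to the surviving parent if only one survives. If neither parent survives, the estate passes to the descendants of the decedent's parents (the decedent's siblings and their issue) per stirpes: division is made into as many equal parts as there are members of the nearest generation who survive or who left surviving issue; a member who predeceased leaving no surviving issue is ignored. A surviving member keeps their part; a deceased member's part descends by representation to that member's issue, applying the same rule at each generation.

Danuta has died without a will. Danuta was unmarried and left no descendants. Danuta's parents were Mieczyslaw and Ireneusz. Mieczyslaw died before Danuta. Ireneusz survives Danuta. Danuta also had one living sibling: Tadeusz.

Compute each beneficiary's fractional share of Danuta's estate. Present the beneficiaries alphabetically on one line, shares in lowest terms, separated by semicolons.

Ireneusz 1

Only one parent, Ireneusz, survives, so Ireneusz takes the entire estate. The siblings take nothing because a surviving parent has priority.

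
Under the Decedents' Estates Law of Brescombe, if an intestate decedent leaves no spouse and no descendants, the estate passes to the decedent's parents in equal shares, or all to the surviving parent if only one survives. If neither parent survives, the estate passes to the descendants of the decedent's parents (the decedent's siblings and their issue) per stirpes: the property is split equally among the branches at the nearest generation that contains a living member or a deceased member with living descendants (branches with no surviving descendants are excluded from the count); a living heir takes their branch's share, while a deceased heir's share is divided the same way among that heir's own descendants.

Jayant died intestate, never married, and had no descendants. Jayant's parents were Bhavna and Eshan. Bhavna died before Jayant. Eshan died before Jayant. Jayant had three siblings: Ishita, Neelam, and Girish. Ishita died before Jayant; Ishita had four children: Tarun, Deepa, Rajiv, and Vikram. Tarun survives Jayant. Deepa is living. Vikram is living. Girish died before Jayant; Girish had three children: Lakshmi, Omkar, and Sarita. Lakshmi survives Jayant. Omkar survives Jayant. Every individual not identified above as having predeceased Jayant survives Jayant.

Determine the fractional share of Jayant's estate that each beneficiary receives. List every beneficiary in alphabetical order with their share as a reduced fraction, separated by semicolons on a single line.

Deepa 1/12; Lakshmi 1/9; Neelam 1/3; Omkar 1/9; Rajiv 1/12; Sarita 1/9; Tarun 1/12; Vikram 1/12

Neither parent survives and there are no descendants, so the estate passes to Jayant's siblings and their issue per stirpes.
The estate is divided into 3 equal shares of 1/3 among Ishita, Neelam, Girish.
Ishita predeceased; the 1/3 allotted to Ishita's branch passes to Ishita's issue by representation.
The 1/3 is divided into 4 equal shares of 1/12 among Tarun, Deepa, Rajiv, Vikram.
Tarun is living and takes 1/12.
Deepa is living and takes 1/12.
Rajiv is living and takes 1/12.
Vikram is living and takes 1/12.
Neelam is living and takes 1/3.
Girish predeceased; the 1/3 allotted to Girish's branch passes to Girish's issue by representation.
The 1/3 is divided into 3 equal shares of 1/9 among Lakshmi, Omkar, Sarita.
Lakshmi is living and takes 1/9.
Omkar is living and takes 1/9.
Sarita is living and takes 1/9.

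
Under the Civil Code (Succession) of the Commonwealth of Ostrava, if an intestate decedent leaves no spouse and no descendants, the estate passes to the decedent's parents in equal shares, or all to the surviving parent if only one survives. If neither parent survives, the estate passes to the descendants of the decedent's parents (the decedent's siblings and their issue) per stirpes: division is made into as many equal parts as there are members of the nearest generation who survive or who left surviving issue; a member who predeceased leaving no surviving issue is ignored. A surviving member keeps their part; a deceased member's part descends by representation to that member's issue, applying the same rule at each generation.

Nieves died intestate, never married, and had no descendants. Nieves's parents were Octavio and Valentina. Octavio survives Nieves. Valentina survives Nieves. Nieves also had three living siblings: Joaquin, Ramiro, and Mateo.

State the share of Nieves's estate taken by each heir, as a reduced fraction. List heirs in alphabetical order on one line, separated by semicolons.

Octavio 1/2; Valentina 1/2

Both parents survive, so Octavio and Valentina each take 1/2. The siblings take nothing because a surviving parent has priority.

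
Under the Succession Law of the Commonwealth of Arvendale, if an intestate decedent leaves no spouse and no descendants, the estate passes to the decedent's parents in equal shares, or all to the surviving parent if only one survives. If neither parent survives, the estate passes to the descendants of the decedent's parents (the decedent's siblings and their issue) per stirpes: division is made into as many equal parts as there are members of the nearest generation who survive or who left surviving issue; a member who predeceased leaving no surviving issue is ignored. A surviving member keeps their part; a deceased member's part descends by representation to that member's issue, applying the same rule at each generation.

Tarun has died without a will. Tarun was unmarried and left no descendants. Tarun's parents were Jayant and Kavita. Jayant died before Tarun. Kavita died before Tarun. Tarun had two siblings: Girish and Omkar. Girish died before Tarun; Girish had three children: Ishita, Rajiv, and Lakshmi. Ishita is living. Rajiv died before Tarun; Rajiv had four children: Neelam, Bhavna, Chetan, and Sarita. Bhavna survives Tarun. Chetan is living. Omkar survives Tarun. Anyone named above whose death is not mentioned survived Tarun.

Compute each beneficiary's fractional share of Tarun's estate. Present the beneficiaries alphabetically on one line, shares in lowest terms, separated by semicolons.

Bhavna 1/24; Chetan 1/24; Ishita 1/6; Lakshmi 1/6; Neelam 1/24; Omkar 1/2; Sarita 1/24

Neither parent survives and there are no descendants, so the estate passes to Tarun's siblings and their issue per stirpes.
The estate is divided into 2 equal shares of 1/2 among Girish, Omkar.
Girish predeceased; the 1/2 allotted to Girish's branch passes to Girish's issue by representation.
The 1/2 is divided into 3 equal shares of 1/6 among Ishita, Rajiv, Lakshmi.
Ishita is living and takes 1/6.
Rajiv predeceased; the 1/6 allotted to Rajiv's branch passes to Rajiv's issue by representation.
The 1/6 is divided into 4 equal shares of 1/24 among Neelam, Bhavna, Chetan, Sarita.
Neelam is living and takes 1/24.
Bhavna is living and takes 1/24.
Chetan is living and takes 1/24.
Sarita is living and takes 1/24.
Lakshmi is living and takes 1/6.
Omkar is living and takes 1/2.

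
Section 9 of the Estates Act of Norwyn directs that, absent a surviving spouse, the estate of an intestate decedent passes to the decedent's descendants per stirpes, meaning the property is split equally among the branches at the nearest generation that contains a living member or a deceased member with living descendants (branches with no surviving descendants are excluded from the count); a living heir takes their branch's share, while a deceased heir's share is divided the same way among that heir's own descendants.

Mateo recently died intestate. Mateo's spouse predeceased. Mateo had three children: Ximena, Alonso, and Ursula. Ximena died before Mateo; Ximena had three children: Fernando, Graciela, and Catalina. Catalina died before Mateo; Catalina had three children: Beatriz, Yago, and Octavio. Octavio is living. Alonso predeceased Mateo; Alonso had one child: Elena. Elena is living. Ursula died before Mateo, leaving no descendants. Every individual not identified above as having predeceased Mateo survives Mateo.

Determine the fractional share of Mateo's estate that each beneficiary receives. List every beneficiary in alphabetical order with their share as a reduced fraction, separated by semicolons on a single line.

There is no surviving spouse, so the entire estate passes to Mateo's descendants per stirpes.
Ursula left no surviving issue, so that branch lapses and is disregarded.
The estate is divided into 2 equal shares of 1/2 among Ximena, Alonso.
Ximena predeceased; the 1/2 allotted to Ximena's branch passes to Ximena's issue by representation.
The 1/2 is divided into 3 equal shares of 1/6 among Fernando, Graciela, Catalina.
Fernando is living and takes 1/6.
Graciela is living and takes 1/6.
Catalina predeceased; the 1/6 allotted to Catalina's branch passes to Catalina's issue by representation.
The 1/6 is divided into 3 equal shares of 1/18 among Beatriz, Yago, Octavio.
Beatriz is living and takes 1/18.
Yago is living and takes 1/18.
Octavio is living and takes 1/18.
Alonso predeceased; the 1/2 allotted to Alonso's branch passes to Alonso's issue by representation.
Elena is the sole taker at this level and receives the full 1/2.

Beatriz 1/18; Elena 1/2; Fernando 1/6; Graciela 1/6; Octavio 1/18; Yago 1/18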